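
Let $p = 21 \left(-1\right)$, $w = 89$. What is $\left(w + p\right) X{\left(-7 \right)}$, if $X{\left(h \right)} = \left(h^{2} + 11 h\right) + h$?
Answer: $-2380$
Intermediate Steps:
$p = -21$
$X{\left(h \right)} = h^{2} + 12 h$
$\left(w + p\right) X{\left(-7 \right)} = \left(89 - 21\right) \left(- 7 \left(12 - 7\right)\right) = 68 \left(\left(-7\right) 5\right) = 68 \left(-35\right) = -2380$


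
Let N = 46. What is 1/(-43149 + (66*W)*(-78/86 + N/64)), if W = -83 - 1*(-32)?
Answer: -688/29250615 ≈ -2.3521e-5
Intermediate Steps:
W = -51 (W = -83 + 32 = -51)
1/(-43149 + (66*W)*(-78/86 + N/64)) = 1/(-43149 + (66*(-51))*(-78/86 + 46/64)) = 1/(-43149 - 3366*(-78*1/86 + 46*(1/64))) = 1/(-43149 - 3366*(-39/43 + 23/32)) = 1/(-43149 - 3366*(-259/1376)) = 1/(-43149 + 435897/688) = 1/(-29250615/688) = -688/29250615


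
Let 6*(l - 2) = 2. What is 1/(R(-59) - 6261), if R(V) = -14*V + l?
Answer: -3/16298 ≈ -0.00018407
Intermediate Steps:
l = 7/3 (l = 2 + (⅙)*2 = 2 + ⅓ = 7/3 ≈ 2.3333)
R(V) = 7/3 - 14*V (R(V) = -14*V + 7/3 = 7/3 - 14*V)
1/(R(-59) - 6261) = 1/((7/3 - 14*(-59)) - 6261) = 1/((7/3 + 826) - 6261) = 1/(2485/3 - 6261) = 1/(-16298/3) = -3/16298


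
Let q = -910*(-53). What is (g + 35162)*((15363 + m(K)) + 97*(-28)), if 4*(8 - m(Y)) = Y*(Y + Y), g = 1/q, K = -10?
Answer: 4275271280981/9646 ≈ 4.4322e+8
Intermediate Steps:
q = 48230
g = 1/48230 ≈ 2.0734e-5
m(Y) = 8 - Y**2/2 (m(Y) = 8 - Y*(Y + Y)/4 = 8 - Y*2*Y/4 = 8 - Y**2/2)
(g + 35162)*((15363 + m(K)) + 97*(-28)) = (1/48230 + 35162)*((15363 + (8 - 1/2*(-10)**2)) + 97*(-28)) = 1695863261*((15363 + (8 - 1/2*100)) - 2716)/48230 = 1695863261*((15363 + (8 - 50)) - 2716)/48230 = 1695863261*((15363 - 42) - 2716)/48230 = 1695863261*(15321 - 2716)/48230 = (1695863261/48230)*12605 = 4275271280981/9646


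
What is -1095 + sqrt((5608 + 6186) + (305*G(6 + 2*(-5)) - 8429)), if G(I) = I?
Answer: -1095 + sqrt(2145) ≈ -1048.7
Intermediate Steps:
-1095 + sqrt((5608 + 6186) + (305*G(6 + 2*(-5)) - 8429)) = -1095 + sqrt((5608 + 6186) + (305*(6 + 2*(-5)) - 8429)) = -1095 + sqrt(11794 + (305*(6 - 10) - 8429)) = -1095 + sqrt(11794 + (305*(-4) - 8429)) = -1095 + sqrt(11794 + (-1220 - 8429)) = -1095 + sqrt(11794 - 9649) = -1095 + sqrt(2145)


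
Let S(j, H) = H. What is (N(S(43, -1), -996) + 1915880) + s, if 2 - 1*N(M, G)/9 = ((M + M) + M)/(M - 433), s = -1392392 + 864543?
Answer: 602413239/434 ≈ 1.3880e+6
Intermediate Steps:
s = -527849
N(M, G) = 18 - 27*M/(-433 + M) (N(M, G) = 18 - 9*((M + M) + M)/(M - 433) = 18 - 9*(2*M + M)/(-433 + M) = 18 - 9*3*M/(-433 + M) = 18 - 27*M/(-433 + M))
(N(S(43, -1), -996) + 1915880) + s = (9*(-866 - 1*(-1))/(-433 - 1) + 1915880) - 527849 = (9*(-866 + 1)/(-434) + 1915880) - 527849 = (9*(-1/434)*(-865) + 1915880) - 527849 = (7785/434 + 1915880) - 527849 = 831499705/434 - 527849 = 602413239/434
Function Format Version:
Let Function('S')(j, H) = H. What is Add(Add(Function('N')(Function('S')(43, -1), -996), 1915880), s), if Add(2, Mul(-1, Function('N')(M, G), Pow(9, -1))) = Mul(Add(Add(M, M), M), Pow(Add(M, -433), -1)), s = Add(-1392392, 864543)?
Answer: Rational(602413239, 434) ≈ 1.3880e+6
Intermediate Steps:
s = -527849
Function('N')(M, G) = Add(18, Mul(-27, M, Pow(Add(-433, M), -1))) (Function('N')(M, G) = Add(18, Mul(-9, Mul(Add(Add(M, M), M), Pow(Add(M, -433), -1)))) = Add(18, Mul(-9, Mul(Add(Mul(2, M), M), Pow(Add(-433, M), -1)))) = Add(18, Mul(-9, Mul(Mul(3, M), Pow(Add(-433, M), -1)))) = Add(18, Mul(-9, Mul(3, M, Pow(Add(-433, M), -1)))) = Add(18, Mul(-27, M, Pow(Add(-433, M), -1))))
Add(Add(Function('N')(Function('S')(43, -1), -996), 1915880), s) = Add(Add(Mul(9, Pow(Add(-433, -1), -1), Add(-866, Mul(-1, -1))), 1915880), -527849) = Add(Add(Mul(9, Pow(-434, -1), Add(-866, 1)), 1915880), -527849) = Add(Add(Mul(9, Rational(-1, 434), -865), 1915880), -527849) = Add(Add(Rational(7785, 434), 1915880), -527849) = Add(Rational(831499705, 434), -527849) = Rational(602413239, 434)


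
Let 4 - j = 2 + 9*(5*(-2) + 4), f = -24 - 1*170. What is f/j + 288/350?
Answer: -1849/700 ≈ -2.6414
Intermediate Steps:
f = -194 (f = -24 - 170 = -194)
j = 56 (j = 4 - (2 + 9*(5*(-2) + 4)) = 4 - (2 + 9*(-10 + 4)) = 4 - (2 + 9*(-6)) = 4 - (2 - 54) = 4 - 1*(-52) = 4 + 52 = 56)
f/j + 288/350 = -194/56 + 288/350 = -194*1/56 + 288*(1/350) = -97/28 + 144/175 = -1849/700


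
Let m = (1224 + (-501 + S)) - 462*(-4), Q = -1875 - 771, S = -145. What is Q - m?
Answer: -5072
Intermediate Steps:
Q = -2646
m = 2426 (m = (1224 + (-501 - 145)) - 462*(-4) = (1224 - 646) - 1*(-1848) = 578 + 1848 = 2426)
Q - m = -2646 - 1*2426 = -2646 - 2426 = -5072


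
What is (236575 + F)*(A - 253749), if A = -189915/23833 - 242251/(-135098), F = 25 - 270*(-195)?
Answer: -118164198436107390125/1609895317 ≈ -7.3399e+10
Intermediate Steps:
F = 52675 (F = 25 + 52650 = 52675)
A = -19883568587/3219790634 (A = -189915*1/23833 - 242251*(-1/135098) = -189915/23833 + 242251/135098 = -19883568587/3219790634 ≈ -6.1754)
(236575 + F)*(A - 253749) = (236575 + 52675)*(-19883568587/3219790634 - 253749) = 289250*(-817038537155453/3219790634) = -118164198436107390125/1609895317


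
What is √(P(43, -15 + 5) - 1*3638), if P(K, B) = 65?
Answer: 3*I*√397 ≈ 59.775*I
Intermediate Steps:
√(P(43, -15 + 5) - 1*3638) = √(65 - 1*3638) = √(65 - 3638) = √(-3573) = 3*I*√397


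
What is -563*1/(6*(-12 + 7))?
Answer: 563/30 ≈ 18.767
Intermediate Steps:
-563*1/(6*(-12 + 7)) = -563/(6*(-5)) = -563/(-30) = -563*(-1/30) = 563/30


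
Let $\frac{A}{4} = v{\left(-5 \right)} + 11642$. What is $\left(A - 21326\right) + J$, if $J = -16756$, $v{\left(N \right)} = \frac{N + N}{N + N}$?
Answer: $8490$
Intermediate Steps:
$v{\left(N \right)} = 1$ ($v{\left(N \right)} = \frac{2 N}{2 N} = 2 N \frac{1}{2 N} = 1$)
$A = 46572$ ($A = 4 \left(1 + 11642\right) = 4 \cdot 11643 = 46572$)
$\left(A - 21326\right) + J = \left(46572 - 21326\right) - 16756 = 25246 - 16756 = 8490$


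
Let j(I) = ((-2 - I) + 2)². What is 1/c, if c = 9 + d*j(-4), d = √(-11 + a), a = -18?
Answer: 9/7505 - 16*I*√29/7505 ≈ 0.0011992 - 0.011481*I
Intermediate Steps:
j(I) = I² (j(I) = (-I)² = I²)
d = I*√29 (d = √(-11 - 18) = √(-29) = I*√29 ≈ 5.3852*I)
c = 9 + 16*I*√29 (c = 9 + (I*√29)*(-4)² = 9 + (I*√29)*16 = 9 + 16*I*√29 ≈ 9.0 + 86.163*I)
1/c = 1/(9 + 16*I*√29)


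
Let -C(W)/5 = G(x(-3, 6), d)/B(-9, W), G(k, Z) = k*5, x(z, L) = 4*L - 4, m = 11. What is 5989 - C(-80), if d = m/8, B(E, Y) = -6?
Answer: 17717/3 ≈ 5905.7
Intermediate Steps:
d = 11/8 ≈ 1.3750
x(z, L) = -4 + 4*L
G(k, Z) = 5*k
C(W) = 250/3 (C(W) = -5*5*(-4 + 4*6)/(-6) = -5*5*(-4 + 24)*(-1)/6 = -5*5*20*(-1)/6 = -500*(-1)/6 = -5*(-50/3) = 250/3)
5989 - C(-80) = 5989 - 1*250/3 = 5989 - 250/3 = 17717/3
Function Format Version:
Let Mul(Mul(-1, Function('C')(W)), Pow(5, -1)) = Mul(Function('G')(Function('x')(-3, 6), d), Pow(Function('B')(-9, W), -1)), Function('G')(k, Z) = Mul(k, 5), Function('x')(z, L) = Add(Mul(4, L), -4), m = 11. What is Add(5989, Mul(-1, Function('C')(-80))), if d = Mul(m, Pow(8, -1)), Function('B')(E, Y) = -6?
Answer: Rational(17717, 3) ≈ 5905.7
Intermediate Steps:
d = Rational(11, 8) (d = Mul(11, Pow(8, -1)) = Mul(11, Rational(1, 8)) = Rational(11, 8) ≈ 1.3750)
Function('x')(z, L) = Add(-4, Mul(4, L))
Function('G')(k, Z) = Mul(5, k)
Function('C')(W) = Rational(250, 3) (Function('C')(W) = Mul(-5, Mul(Mul(5, Add(-4, Mul(4, 6))), Pow(-6, -1))) = Mul(-5, Mul(Mul(5, Add(-4, 24)), Rational(-1, 6))) = Mul(-5, Mul(Mul(5, 20), Rational(-1, 6))) = Mul(-5, Mul(100, Rational(-1, 6))) = Mul(-5, Rational(-50, 3)) = Rational(250, 3))
Add(5989, Mul(-1, Function('C')(-80))) = Add(5989, Mul(-1, Rational(250, 3))) = Add(5989, Rational(-250, 3)) = Rational(17717, 3)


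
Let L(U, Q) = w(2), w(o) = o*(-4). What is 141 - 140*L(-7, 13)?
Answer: 1261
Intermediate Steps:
w(o) = -4*o
L(U, Q) = -8 (L(U, Q) = -4*2 = -8)
141 - 140*L(-7, 13) = 141 - 140*(-8) = 141 + 1120 = 1261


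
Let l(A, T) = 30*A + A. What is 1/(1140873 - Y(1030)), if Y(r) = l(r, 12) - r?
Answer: 1/1109973 ≈ 9.0092e-7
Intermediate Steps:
l(A, T) = 31*A
Y(r) = 30*r (Y(r) = 31*r - r = 30*r)
1/(1140873 - Y(1030)) = 1/(1140873 - 30*1030) = 1/(1140873 - 1*30900) = 1/(1140873 - 30900) = 1/1109973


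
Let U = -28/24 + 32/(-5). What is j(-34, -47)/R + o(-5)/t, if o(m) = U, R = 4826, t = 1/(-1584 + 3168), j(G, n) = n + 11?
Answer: -144606354/12065 ≈ -11986.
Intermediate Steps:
j(G, n) = 11 + n
t = 1/1584 ≈ 0.00063131
U = -227/30 (U = -28*1/24 + 32*(-⅕) = -7/6 - 32/5 = -227/30 ≈ -7.5667)
o(m) = -227/30
j(-34, -47)/R + o(-5)/t = (11 - 47)/4826 - 227/(30*1/1584) = -36*1/4826 - 227/30*1584 = -18/2413 - 59928/5 = -144606354/12065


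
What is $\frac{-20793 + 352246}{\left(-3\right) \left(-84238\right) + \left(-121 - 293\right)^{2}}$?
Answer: $\frac{331453}{424110} \approx 0.78153$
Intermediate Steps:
$\frac{-20793 + 352246}{\left(-3\right) \left(-84238\right) + \left(-121 - 293\right)^{2}} = \frac{331453}{252714 + \left(-414\right)^{2}} = \frac{331453}{252714 + 171396} = \frac{331453}{424110}$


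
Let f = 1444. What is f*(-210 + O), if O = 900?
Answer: 996360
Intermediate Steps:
f*(-210 + O) = 1444*(-210 + 900) = 1444*690 = 996360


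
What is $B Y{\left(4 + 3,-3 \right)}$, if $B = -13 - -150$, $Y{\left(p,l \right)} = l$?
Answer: $-411$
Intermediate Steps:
$B = 137$ ($B = -13 + 150 = 137$)
$B Y{\left(4 + 3,-3 \right)} = 137 \left(-3\right) = -411$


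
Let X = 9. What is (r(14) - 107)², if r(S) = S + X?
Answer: 7056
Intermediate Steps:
r(S) = 9 + S (r(S) = S + 9 = 9 + S)
(r(14) - 107)² = ((9 + 14) - 107)² = (23 - 107)² = (-84)² = 7056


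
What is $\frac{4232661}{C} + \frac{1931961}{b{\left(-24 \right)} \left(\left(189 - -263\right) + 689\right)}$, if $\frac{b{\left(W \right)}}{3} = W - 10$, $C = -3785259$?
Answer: $- \frac{867286479489}{48948445882} \approx -17.718$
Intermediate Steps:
$b{\left(W \right)} = -30 + 3 W$ ($b{\left(W \right)} = 3 \left(W - 10\right) = 3 \left(-10 + W\right) = -30 + 3 W$)
$\frac{4232661}{C} + \frac{1931961}{b{\left(-24 \right)} \left(\left(189 - -263\right) + 689\right)} = \frac{4232661}{-3785259} + \frac{1931961}{\left(-30 + 3 \left(-24\right)\right) \left(\left(189 - -263\right) + 689\right)} = 4232661 \left(- \frac{1}{3785259}\right) + \frac{1931961}{\left(-30 - 72\right) \left(\left(189 + 263\right) + 689\right)} = - \frac{1410887}{1261753} + \frac{1931961}{\left(-102\right) \left(452 + 689\right)} = - \frac{1410887}{1261753} + \frac{1931961}{\left(-102\right) 1141} = - \frac{1410887}{1261753} + \frac{1931961}{-116382} = - \frac{1410887}{1261753} + 1931961 \left(- \frac{1}{116382}\right) = - \frac{1410887}{1261753} - \frac{643987}{38794} = - \frac{867286479489}{48948445882}$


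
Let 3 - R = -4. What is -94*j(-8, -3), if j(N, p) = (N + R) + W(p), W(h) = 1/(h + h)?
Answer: 329/3 ≈ 109.67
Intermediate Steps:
R = 7 (R = 3 - 1*(-4) = 3 + 4 = 7)
W(h) = 1/(2*h)
j(N, p) = 7 + N + 1/(2*p) (j(N, p) = (N + 7) + 1/(2*p) = (7 + N) + 1/(2*p) = 7 + N + 1/(2*p))
-94*j(-8, -3) = -94*(7 - 8 + (½)/(-3)) = -94*(7 - 8 + (½)*(-⅓)) = -94*(7 - 8 - ⅙) = -94*(-7/6) = 329/3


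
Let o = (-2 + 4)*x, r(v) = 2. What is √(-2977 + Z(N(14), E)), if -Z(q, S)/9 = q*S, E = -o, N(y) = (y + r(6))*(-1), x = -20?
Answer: 11*√23 ≈ 52.754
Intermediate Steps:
N(y) = -2 - y (N(y) = (y + 2)*(-1) = (2 + y)*(-1) = -2 - y)
o = -40 (o = (-2 + 4)*(-20) = 2*(-20) = -40)
E = 40 (E = -1*(-40) = 40)
Z(q, S) = -9*S*q (Z(q, S) = -9*q*S = -9*S*q)
√(-2977 + Z(N(14), E)) = √(-2977 - 9*40*(-2 - 1*14)) = √(-2977 - 9*40*(-2 - 14)) = √(-2977 - 9*40*(-16)) = √(-2977 + 5760) = √2783 = 11*√23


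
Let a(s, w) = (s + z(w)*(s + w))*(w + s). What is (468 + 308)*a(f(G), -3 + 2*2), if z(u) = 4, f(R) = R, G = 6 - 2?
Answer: 93120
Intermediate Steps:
G = 4
a(s, w) = (s + w)*(4*w + 5*s) (a(s, w) = (s + 4*(s + w))*(w + s) = (s + (4*s + 4*w))*(s + w) = (4*w + 5*s)*(s + w) = (s + w)*(4*w + 5*s))
(468 + 308)*a(f(G), -3 + 2*2) = (468 + 308)*(4*(-3 + 2*2)² + 5*4² + 9*4*(-3 + 2*2)) = 776*(4*(-3 + 4)² + 5*16 + 9*4*(-3 + 4)) = 776*(4*1² + 80 + 9*4*1) = 776*(4*1 + 80 + 36) = 776*(4 + 80 + 36) = 776*120 = 93120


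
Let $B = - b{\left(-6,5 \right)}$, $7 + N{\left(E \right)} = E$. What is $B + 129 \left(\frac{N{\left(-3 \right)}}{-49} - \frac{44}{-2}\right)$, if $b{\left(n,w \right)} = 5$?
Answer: $\frac{140107}{49} \approx 2859.3$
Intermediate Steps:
$N{\left(E \right)} = -7 + E$
$B = -5$ ($B = \left(-1\right) 5 = -5$)
$B + 129 \left(\frac{N{\left(-3 \right)}}{-49} - \frac{44}{-2}\right) = -5 + 129 \left(\frac{-7 - 3}{-49} - \frac{44}{-2}\right) = -5 + 129 \left(\left(-10\right) \left(- \frac{1}{49}\right) - -22\right) = -5 + 129 \left(\frac{10}{49} + 22\right) = -5 + 129 \cdot \frac{1088}{49} = -5 + \frac{140352}{49} = \frac{140107}{49}$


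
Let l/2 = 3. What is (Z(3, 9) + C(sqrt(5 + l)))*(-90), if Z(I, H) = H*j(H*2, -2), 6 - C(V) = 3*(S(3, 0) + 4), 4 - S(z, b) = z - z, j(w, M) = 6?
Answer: -3240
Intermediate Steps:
l = 6 (l = 2*3 = 6)
S(z, b) = 4 (S(z, b) = 4 - (z - z) = 4 - 1*0 = 4 + 0 = 4)
C(V) = -18 (C(V) = 6 - 3*(4 + 4) = 6 - 3*8 = 6 - 1*24 = 6 - 24 = -18)
Z(I, H) = 6*H (Z(I, H) = H*6 = 6*H)
(Z(3, 9) + C(sqrt(5 + l)))*(-90) = (6*9 - 18)*(-90) = (54 - 18)*(-90) = 36*(-90) = -3240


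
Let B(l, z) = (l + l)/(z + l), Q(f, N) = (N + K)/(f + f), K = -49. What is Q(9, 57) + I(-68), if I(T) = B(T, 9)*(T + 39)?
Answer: -35260/531 ≈ -66.403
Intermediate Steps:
Q(f, N) = (-49 + N)/(2*f) (Q(f, N) = (N - 49)/(f + f) = (-49 + N)/((2*f)) = (-49 + N)*(1/(2*f)) = (-49 + N)/(2*f))
B(l, z) = 2*l/(l + z) (B(l, z) = (2*l)/(l + z) = 2*l/(l + z))
I(T) = 2*T*(39 + T)/(9 + T) (I(T) = (2*T/(T + 9))*(T + 39) = (2*T/(9 + T))*(39 + T) = 2*T*(39 + T)/(9 + T))
Q(9, 57) + I(-68) = (½)*(-49 + 57)/9 + 2*(-68)*(39 - 68)/(9 - 68) = (½)*(⅑)*8 + 2*(-68)*(-29)/(-59) = 4/9 + 2*(-68)*(-1/59)*(-29) = 4/9 - 3944/59 = -35260/531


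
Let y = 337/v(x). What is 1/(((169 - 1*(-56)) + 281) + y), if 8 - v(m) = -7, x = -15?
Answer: 15/7927 ≈ 0.0018923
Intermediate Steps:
v(m) = 15 (v(m) = 8 - 1*(-7) = 8 + 7 = 15)
y = 337/15 ≈ 22.467
1/(((169 - 1*(-56)) + 281) + y) = 1/(((169 - 1*(-56)) + 281) + 337/15) = 1/(((169 + 56) + 281) + 337/15) = 1/((225 + 281) + 337/15) = 1/(506 + 337/15) = 1/(7927/15) = 15/7927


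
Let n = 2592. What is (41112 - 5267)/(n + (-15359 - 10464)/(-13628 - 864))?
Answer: 519465740/37589087 ≈ 13.820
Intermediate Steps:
(41112 - 5267)/(n + (-15359 - 10464)/(-13628 - 864)) = (41112 - 5267)/(2592 + (-15359 - 10464)/(-13628 - 864)) = 35845/(2592 - 25823/(-14492)) = 35845/(2592 - 25823*(-1/14492)) = 35845/(2592 + 25823/14492) = 35845/(37589087/14492) = 35845*(14492/37589087) = 519465740/37589087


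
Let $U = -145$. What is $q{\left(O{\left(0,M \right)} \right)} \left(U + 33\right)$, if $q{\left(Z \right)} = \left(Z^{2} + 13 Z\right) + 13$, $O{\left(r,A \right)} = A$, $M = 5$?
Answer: $-11536$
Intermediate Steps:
$q{\left(Z \right)} = 13 + Z^{2} + 13 Z$
$q{\left(O{\left(0,M \right)} \right)} \left(U + 33\right) = \left(13 + 5^{2} + 13 \cdot 5\right) \left(-145 + 33\right) = \left(13 + 25 + 65\right) \left(-112\right) = 103 \left(-112\right) = -11536$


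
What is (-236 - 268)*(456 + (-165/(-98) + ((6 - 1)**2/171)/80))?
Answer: -61359149/266 ≈ -2.3067e+5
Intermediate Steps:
(-236 - 268)*(456 + (-165/(-98) + ((6 - 1)**2/171)/80)) = -504*(456 + (-165*(-1/98) + (5**2*(1/171))*(1/80))) = -504*(456 + (165/98 + (25*(1/171))*(1/80))) = -504*(456 + (165/98 + (25/171)*(1/80))) = -504*(456 + (165/98 + 5/2736)) = -504*(456 + 225965/134064) = -504*61359149/134064 = -61359149/266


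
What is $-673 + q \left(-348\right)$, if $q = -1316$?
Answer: $457295$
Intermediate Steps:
$-673 + q \left(-348\right) = -673 - -457968 = -673 + 457968 = 457295$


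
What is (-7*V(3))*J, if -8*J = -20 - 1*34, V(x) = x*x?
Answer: -1701/4 ≈ -425.25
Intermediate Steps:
V(x) = x**2
J = 27/4 (J = -(-20 - 1*34)/8 = -(-20 - 34)/8 = -1/8*(-54) = 27/4 ≈ 6.7500)
(-7*V(3))*J = -7*3**2*(27/4) = -7*9*(27/4) = -63*27/4 = -1701/4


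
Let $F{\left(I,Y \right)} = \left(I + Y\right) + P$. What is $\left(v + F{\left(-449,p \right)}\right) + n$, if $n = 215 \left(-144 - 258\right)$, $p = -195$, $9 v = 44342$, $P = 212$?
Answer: $- \frac{737416}{9} \approx -81935.0$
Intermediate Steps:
$v = \frac{44342}{9}$ ($v = \frac{1}{9} \cdot 44342 = \frac{44342}{9} \approx 4926.9$)
$F{\left(I,Y \right)} = 212 + I + Y$ ($F{\left(I,Y \right)} = \left(I + Y\right) + 212 = 212 + I + Y$)
$n = -86430$ ($n = 215 \left(-402\right) = -86430$)
$\left(v + F{\left(-449,p \right)}\right) + n = \left(\frac{44342}{9} - 432\right) - 86430 = \frac{40454}{9} - 86430 = - \frac{737416}{9}$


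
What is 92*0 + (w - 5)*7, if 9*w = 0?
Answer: -35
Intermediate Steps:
w = 0 (w = (⅑)*0 = 0)
92*0 + (w - 5)*7 = 92*0 + (0 - 5)*7 = 0 - 5*7 = 0 - 35 = -35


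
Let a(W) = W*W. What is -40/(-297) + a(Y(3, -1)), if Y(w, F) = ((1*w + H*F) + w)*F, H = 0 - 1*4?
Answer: 29740/297 ≈ 100.13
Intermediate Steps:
H = -4 (H = 0 - 4 = -4)
Y(w, F) = F*(-4*F + 2*w) (Y(w, F) = ((1*w - 4*F) + w)*F = ((w - 4*F) + w)*F = (-4*F + 2*w)*F = F*(-4*F + 2*w))
a(W) = W²
-40/(-297) + a(Y(3, -1)) = -40/(-297) + (2*(-1)*(3 - 2*(-1)))² = -40*(-1/297) + (2*(-1)*(3 + 2))² = 40/297 + (2*(-1)*5)² = 40/297 + (-10)² = 40/297 + 100 = 29740/297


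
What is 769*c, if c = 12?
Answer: 9228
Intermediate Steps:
769*c = 769*12 = 9228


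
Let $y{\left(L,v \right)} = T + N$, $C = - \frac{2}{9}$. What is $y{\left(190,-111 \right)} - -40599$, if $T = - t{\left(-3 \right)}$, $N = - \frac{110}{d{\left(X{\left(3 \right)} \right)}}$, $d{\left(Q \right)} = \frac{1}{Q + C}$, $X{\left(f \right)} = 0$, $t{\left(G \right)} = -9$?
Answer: $\frac{365692}{9} \approx 40632.0$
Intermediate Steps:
$C = - \frac{2}{9}$ ($C = \left(-2\right) \frac{1}{9} = - \frac{2}{9} \approx -0.22222$)
$d{\left(Q \right)} = \frac{1}{- \frac{2}{9} + Q}$ ($d{\left(Q \right)} = \frac{1}{Q - \frac{2}{9}} = \frac{1}{- \frac{2}{9} + Q}$)
$N = \frac{220}{9}$ ($N = - \frac{110}{9 \frac{1}{-2 + 9 \cdot 0}} = - \frac{110}{9 \frac{1}{-2 + 0}} = - \frac{110}{9 \frac{1}{-2}} = - \frac{110}{9 \left(- \frac{1}{2}\right)} = - \frac{110}{- \frac{9}{2}} = \left(-110\right) \left(- \frac{2}{9}\right) = \frac{220}{9} \approx 24.444$)
$T = 9$ ($T = \left(-1\right) \left(-9\right) = 9$)
$y{\left(L,v \right)} = \frac{301}{9}$ ($y{\left(L,v \right)} = 9 + \frac{220}{9} = \frac{301}{9}$)
$y{\left(190,-111 \right)} - -40599 = \frac{301}{9} - -40599 = \frac{301}{9} + 40599 = \frac{365692}{9}$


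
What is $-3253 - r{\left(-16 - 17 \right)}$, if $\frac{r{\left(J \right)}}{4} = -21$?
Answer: $-3169$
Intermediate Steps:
$r{\left(J \right)} = -84$ ($r{\left(J \right)} = 4 \left(-21\right) = -84$)
$-3253 - r{\left(-16 - 17 \right)} = -3253 - -84 = -3253 + 84 = -3169$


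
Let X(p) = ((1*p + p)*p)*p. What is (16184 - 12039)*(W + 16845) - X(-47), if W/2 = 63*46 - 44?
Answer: 93689831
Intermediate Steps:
W = 5708 (W = 2*(63*46 - 44) = 2*(2898 - 44) = 2*2854 = 5708)
X(p) = 2*p**3 (X(p) = ((p + p)*p)*p = ((2*p)*p)*p = (2*p**2)*p = 2*p**3)
(16184 - 12039)*(W + 16845) - X(-47) = (16184 - 12039)*(5708 + 16845) - 2*(-47)**3 = 4145*22553 - 2*(-103823) = 93482185 - 1*(-207646) = 93482185 + 207646 = 93689831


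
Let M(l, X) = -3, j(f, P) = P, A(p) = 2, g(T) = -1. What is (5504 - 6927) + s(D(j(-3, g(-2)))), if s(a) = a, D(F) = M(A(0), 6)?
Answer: -1426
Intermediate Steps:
D(F) = -3
(5504 - 6927) + s(D(j(-3, g(-2)))) = (5504 - 6927) - 3 = -1423 - 3 = -1426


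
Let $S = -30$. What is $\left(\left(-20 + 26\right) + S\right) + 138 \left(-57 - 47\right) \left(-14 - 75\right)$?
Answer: $1277304$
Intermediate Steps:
$\left(\left(-20 + 26\right) + S\right) + 138 \left(-57 - 47\right) \left(-14 - 75\right) = \left(\left(-20 + 26\right) - 30\right) + 138 \left(-57 - 47\right) \left(-14 - 75\right) = \left(6 - 30\right) + 138 \left(\left(-104\right) \left(-89\right)\right) = -24 + 138 \cdot 9256 = -24 + 1277328 = 1277304$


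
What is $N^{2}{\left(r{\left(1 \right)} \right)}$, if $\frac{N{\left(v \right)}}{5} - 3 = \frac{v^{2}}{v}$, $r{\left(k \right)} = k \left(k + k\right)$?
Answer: $625$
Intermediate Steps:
$r{\left(k \right)} = 2 k^{2}$ ($r{\left(k \right)} = k 2 k = 2 k^{2}$)
$N{\left(v \right)} = 15 + 5 v$ ($N{\left(v \right)} = 15 + 5 \frac{v^{2}}{v} = 15 + 5 v$)
$N^{2}{\left(r{\left(1 \right)} \right)} = \left(15 + 5 \cdot 2 \cdot 1^{2}\right)^{2} = \left(15 + 5 \cdot 2 \cdot 1\right)^{2} = \left(15 + 5 \cdot 2\right)^{2} = \left(15 + 10\right)^{2} = 25^{2} = 625$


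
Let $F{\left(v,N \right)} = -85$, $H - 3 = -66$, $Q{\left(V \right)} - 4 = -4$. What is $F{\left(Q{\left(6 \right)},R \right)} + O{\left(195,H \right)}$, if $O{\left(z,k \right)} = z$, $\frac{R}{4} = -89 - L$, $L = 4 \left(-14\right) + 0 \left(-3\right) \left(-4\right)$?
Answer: $110$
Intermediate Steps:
$L = -56$ ($L = -56 + 0 \left(-4\right) = -56 + 0 = -56$)
$Q{\left(V \right)} = 0$ ($Q{\left(V \right)} = 4 - 4 = 0$)
$R = -132$ ($R = 4 \left(-89 - -56\right) = 4 \left(-89 + 56\right) = 4 \left(-33\right) = -132$)
$H = -63$ ($H = 3 - 66 = -63$)
$F{\left(Q{\left(6 \right)},R \right)} + O{\left(195,H \right)} = -85 + 195 = 110$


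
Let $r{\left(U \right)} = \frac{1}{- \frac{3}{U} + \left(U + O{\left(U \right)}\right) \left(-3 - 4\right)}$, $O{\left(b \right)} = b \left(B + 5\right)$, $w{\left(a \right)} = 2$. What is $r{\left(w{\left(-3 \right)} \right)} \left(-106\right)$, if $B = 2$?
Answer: $\frac{212}{227} \approx 0.93392$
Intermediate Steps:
$O{\left(b \right)} = 7 b$ ($O{\left(b \right)} = b \left(2 + 5\right) = b 7 = 7 b$)
$r{\left(U \right)} = \frac{1}{- 56 U - \frac{3}{U}}$ ($r{\left(U \right)} = \frac{1}{- \frac{3}{U} + \left(U + 7 U\right) \left(-3 - 4\right)} = \frac{1}{- \frac{3}{U} + 8 U \left(-7\right)} = \frac{1}{- \frac{3}{U} - 56 U} = \frac{1}{- 56 U - \frac{3}{U}}$)
$r{\left(w{\left(-3 \right)} \right)} \left(-106\right) = \left(-1\right) 2 \frac{1}{3 + 56 \cdot 2^{2}} \left(-106\right) = \left(-1\right) 2 \frac{1}{3 + 56 \cdot 4} \left(-106\right) = \left(-1\right) 2 \frac{1}{3 + 224} \left(-106\right) = \left(-1\right) 2 \cdot \frac{1}{227} \left(-106\right) = \left(- \frac{2}{227}\right) \left(-106\right) = \frac{212}{227}$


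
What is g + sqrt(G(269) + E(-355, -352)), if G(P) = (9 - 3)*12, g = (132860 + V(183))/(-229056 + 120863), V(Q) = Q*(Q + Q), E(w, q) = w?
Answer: -199838/108193 + I*sqrt(283) ≈ -1.8471 + 16.823*I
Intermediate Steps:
V(Q) = 2*Q**2 (V(Q) = Q*(2*Q) = 2*Q**2)
g = -199838/108193 (g = (132860 + 2*183**2)/(-229056 + 120863) = (132860 + 2*33489)/(-108193) = (132860 + 66978)*(-1/108193) = 199838*(-1/108193) = -199838/108193 ≈ -1.8471)
G(P) = 72 (G(P) = 6*12 = 72)
g + sqrt(G(269) + E(-355, -352)) = -199838/108193 + sqrt(72 - 355) = -199838/108193 + sqrt(-283) = -199838/108193 + I*sqrt(283)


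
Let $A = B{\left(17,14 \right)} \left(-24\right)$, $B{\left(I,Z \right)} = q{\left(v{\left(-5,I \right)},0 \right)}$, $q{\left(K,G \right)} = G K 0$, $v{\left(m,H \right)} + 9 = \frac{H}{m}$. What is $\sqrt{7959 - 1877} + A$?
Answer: $\sqrt{6082} \approx 77.987$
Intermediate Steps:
$v{\left(m,H \right)} = -9 + \frac{H}{m}$
$q{\left(K,G \right)} = 0$
$B{\left(I,Z \right)} = 0$
$A = 0$ ($A = 0 \left(-24\right) = 0$)
$\sqrt{7959 - 1877} + A = \sqrt{7959 - 1877} + 0 = \sqrt{6082} + 0 = \sqrt{6082}$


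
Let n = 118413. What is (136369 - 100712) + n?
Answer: 154070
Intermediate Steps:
(136369 - 100712) + n = (136369 - 100712) + 118413 = 35657 + 118413 = 154070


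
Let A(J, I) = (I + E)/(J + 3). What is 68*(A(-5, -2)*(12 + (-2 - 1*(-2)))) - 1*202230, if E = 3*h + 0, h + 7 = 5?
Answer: -198966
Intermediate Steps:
h = -2 (h = -7 + 5 = -2)
E = -6 (E = 3*(-2) + 0 = -6 + 0 = -6)
A(J, I) = (-6 + I)/(3 + J) (A(J, I) = (I - 6)/(J + 3) = (-6 + I)/(3 + J))
68*(A(-5, -2)*(12 + (-2 - 1*(-2)))) - 1*202230 = 68*(((-6 - 2)/(3 - 5))*(12 + (-2 - 1*(-2)))) - 1*202230 = 68*((-8/(-2))*(12 + (-2 + 2))) - 202230 = 68*((-½*(-8))*(12 + 0)) - 202230 = 68*(4*12) - 202230 = 68*48 - 202230 = 3264 - 202230 = -198966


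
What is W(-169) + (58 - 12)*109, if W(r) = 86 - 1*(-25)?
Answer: 5125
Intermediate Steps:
W(r) = 111 (W(r) = 86 + 25 = 111)
W(-169) + (58 - 12)*109 = 111 + (58 - 12)*109 = 111 + 46*109 = 111 + 5014 = 5125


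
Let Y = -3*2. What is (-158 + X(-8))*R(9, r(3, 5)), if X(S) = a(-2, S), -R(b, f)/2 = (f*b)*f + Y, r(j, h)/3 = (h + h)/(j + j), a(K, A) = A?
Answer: 72708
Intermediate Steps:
Y = -6
r(j, h) = 3*h/j (r(j, h) = 3*((h + h)/(j + j)) = 3*((2*h)/((2*j))) = 3*((2*h)*(1/(2*j))) = 3*(h/j) = 3*h/j)
R(b, f) = 12 - 2*b*f**2 (R(b, f) = -2*((f*b)*f - 6) = -2*((b*f)*f - 6) = -2*(b*f**2 - 6) = -2*(-6 + b*f**2) = 12 - 2*b*f**2)
X(S) = S
(-158 + X(-8))*R(9, r(3, 5)) = (-158 - 8)*(12 - 2*9*(3*5/3)**2) = -166*(12 - 2*9*(3*5*(1/3))**2) = -166*(12 - 2*9*5**2) = -166*(12 - 2*9*25) = -166*(12 - 450) = -166*(-438) = 72708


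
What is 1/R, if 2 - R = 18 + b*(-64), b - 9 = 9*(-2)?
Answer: -1/592 ≈ -0.0016892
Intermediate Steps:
b = -9 (b = 9 + 9*(-2) = 9 - 18 = -9)
R = -592 (R = 2 - (18 - 9*(-64)) = 2 - (18 + 576) = 2 - 1*594 = 2 - 594 = -592)
1/R = 1/(-592) = -1/592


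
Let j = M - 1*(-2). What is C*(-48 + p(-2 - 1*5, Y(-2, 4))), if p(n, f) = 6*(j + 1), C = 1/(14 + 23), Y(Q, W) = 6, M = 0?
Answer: -30/37 ≈ -0.81081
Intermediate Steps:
j = 2 (j = 0 - 1*(-2) = 0 + 2 = 2)
C = 1/37 ≈ 0.027027
p(n, f) = 18 (p(n, f) = 6*(2 + 1) = 6*3 = 18)
C*(-48 + p(-2 - 1*5, Y(-2, 4))) = (-48 + 18)/37 = (1/37)*(-30) = -30/37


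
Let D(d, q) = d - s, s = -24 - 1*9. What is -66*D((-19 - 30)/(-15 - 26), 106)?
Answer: -92532/41 ≈ -2256.9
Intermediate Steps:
s = -33 (s = -24 - 9 = -33)
D(d, q) = 33 + d (D(d, q) = d - 1*(-33) = d + 33 = 33 + d)
-66*D((-19 - 30)/(-15 - 26), 106) = -66*(33 + (-19 - 30)/(-15 - 26)) = -66*(33 - 49/(-41)) = -66*(33 - 49*(-1/41)) = -66*(33 + 49/41) = -66*1402/41 = -92532/41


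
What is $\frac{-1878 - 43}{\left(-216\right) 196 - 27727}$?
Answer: $\frac{1921}{70063} \approx 0.027418$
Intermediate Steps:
$\frac{-1878 - 43}{\left(-216\right) 196 - 27727} = - \frac{1921}{-42336 - 27727} = - \frac{1921}{-70063} = \left(-1921\right) \left(- \frac{1}{70063}\right) = \frac{1921}{70063}$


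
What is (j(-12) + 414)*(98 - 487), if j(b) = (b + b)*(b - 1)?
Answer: -282414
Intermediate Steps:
j(b) = 2*b*(-1 + b) (j(b) = (2*b)*(-1 + b) = 2*b*(-1 + b))
(j(-12) + 414)*(98 - 487) = (2*(-12)*(-1 - 12) + 414)*(98 - 487) = (2*(-12)*(-13) + 414)*(-389) = (312 + 414)*(-389) = 726*(-389) = -282414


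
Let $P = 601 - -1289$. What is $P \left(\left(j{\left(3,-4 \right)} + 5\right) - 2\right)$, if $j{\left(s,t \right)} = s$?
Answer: $11340$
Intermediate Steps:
$P = 1890$ ($P = 601 + 1289 = 1890$)
$P \left(\left(j{\left(3,-4 \right)} + 5\right) - 2\right) = 1890 \left(\left(3 + 5\right) - 2\right) = 1890 \left(8 - 2\right) = 1890 \cdot 6 = 11340$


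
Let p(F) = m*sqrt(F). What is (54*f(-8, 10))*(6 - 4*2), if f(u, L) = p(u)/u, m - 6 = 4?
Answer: 270*I*sqrt(2) ≈ 381.84*I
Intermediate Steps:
m = 10 (m = 6 + 4 = 10)
p(F) = 10*sqrt(F)
f(u, L) = 10/sqrt(u) (f(u, L) = (10*sqrt(u))/u = 10/sqrt(u))
(54*f(-8, 10))*(6 - 4*2) = (54*(10/sqrt(-8)))*(6 - 4*2) = (54*(10*(-I*sqrt(2)/4)))*(6 - 8) = (54*(-5*I*sqrt(2)/2))*(-2) = -135*I*sqrt(2)*(-2) = 270*I*sqrt(2)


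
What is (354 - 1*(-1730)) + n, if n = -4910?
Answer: -2826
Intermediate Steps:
(354 - 1*(-1730)) + n = (354 - 1*(-1730)) - 4910 = (354 + 1730) - 4910 = 2084 - 4910 = -2826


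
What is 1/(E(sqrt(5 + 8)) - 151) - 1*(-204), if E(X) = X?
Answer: 4648601/22788 - sqrt(13)/22788 ≈ 203.99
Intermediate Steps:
1/(E(sqrt(5 + 8)) - 151) - 1*(-204) = 1/(sqrt(5 + 8) - 151) - 1*(-204) = 1/(sqrt(13) - 151) + 204 = 1/(-151 + sqrt(13)) + 204 = 204 + 1/(-151 + sqrt(13))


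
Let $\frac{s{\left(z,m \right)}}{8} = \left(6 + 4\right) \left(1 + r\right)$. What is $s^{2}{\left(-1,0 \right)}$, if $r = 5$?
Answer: $230400$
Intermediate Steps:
$s{\left(z,m \right)} = 480$ ($s{\left(z,m \right)} = 8 \left(6 + 4\right) \left(1 + 5\right) = 8 \cdot 10 \cdot 6 = 8 \cdot 60 = 480$)
$s^{2}{\left(-1,0 \right)} = 480^{2} = 230400$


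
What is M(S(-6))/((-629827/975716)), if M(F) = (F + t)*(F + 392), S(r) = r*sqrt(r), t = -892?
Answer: 341383514080/629827 - 2927148000*I*sqrt(6)/629827 ≈ 5.4203e+5 - 11384.0*I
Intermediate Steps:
S(r) = r**(3/2)
M(F) = (-892 + F)*(392 + F) (M(F) = (F - 892)*(F + 392) = (-892 + F)*(392 + F))
M(S(-6))/((-629827/975716)) = (-349664 + ((-6)**(3/2))**2 - (-3000)*I*sqrt(6))/((-629827/975716)) = (-349664 + (-6*I*sqrt(6))**2 - (-3000)*I*sqrt(6))/((-629827*1/975716)) = (-349664 - 216 + 3000*I*sqrt(6))/(-629827/975716) = (-349880 + 3000*I*sqrt(6))*(-975716/629827) = 341383514080/629827 - 2927148000*I*sqrt(6)/629827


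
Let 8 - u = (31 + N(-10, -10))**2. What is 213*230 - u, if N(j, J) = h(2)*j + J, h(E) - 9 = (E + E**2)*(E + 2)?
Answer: 144463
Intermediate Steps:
h(E) = 9 + (2 + E)*(E + E**2) (h(E) = 9 + (E + E**2)*(E + 2) = 9 + (E + E**2)*(2 + E) = 9 + (2 + E)*(E + E**2))
N(j, J) = J + 33*j (N(j, J) = (9 + 2**3 + 2*2 + 3*2**2)*j + J = (9 + 8 + 4 + 3*4)*j + J = (9 + 8 + 4 + 12)*j + J = 33*j + J = J + 33*j)
u = -95473 (u = 8 - (31 + (-10 + 33*(-10)))**2 = 8 - (31 + (-10 - 330))**2 = 8 - (31 - 340)**2 = 8 - 1*(-309)**2 = 8 - 1*95481 = 8 - 95481 = -95473)
213*230 - u = 213*230 - 1*(-95473) = 48990 + 95473 = 144463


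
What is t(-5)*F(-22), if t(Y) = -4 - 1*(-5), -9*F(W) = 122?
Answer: -122/9 ≈ -13.556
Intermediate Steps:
F(W) = -122/9 (F(W) = -⅑*122 = -122/9)
t(Y) = 1 (t(Y) = -4 + 5 = 1)
t(-5)*F(-22) = 1*(-122/9) = -122/9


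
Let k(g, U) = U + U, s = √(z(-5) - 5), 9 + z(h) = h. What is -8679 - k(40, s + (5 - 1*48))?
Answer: -8593 - 2*I*√19 ≈ -8593.0 - 8.7178*I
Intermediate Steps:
z(h) = -9 + h
s = I*√19 (s = √((-9 - 5) - 5) = √(-14 - 5) = √(-19) = I*√19 ≈ 4.3589*I)
k(g, U) = 2*U
-8679 - k(40, s + (5 - 1*48)) = -8679 - 2*(I*√19 + (5 - 1*48)) = -8679 - 2*(I*√19 + (5 - 48)) = -8679 - 2*(I*√19 - 43) = -8679 - 2*(-43 + I*√19) = -8679 - (-86 + 2*I*√19) = -8679 + (86 - 2*I*√19) = -8593 - 2*I*√19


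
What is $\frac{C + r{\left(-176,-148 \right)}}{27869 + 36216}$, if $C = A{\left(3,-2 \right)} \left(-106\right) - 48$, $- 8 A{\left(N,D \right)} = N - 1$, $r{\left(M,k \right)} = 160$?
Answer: $\frac{277}{128170} \approx 0.0021612$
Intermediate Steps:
$A{\left(N,D \right)} = \frac{1}{8} - \frac{N}{8}$ ($A{\left(N,D \right)} = - \frac{N - 1}{8} = - \frac{-1 + N}{8} = \frac{1}{8} - \frac{N}{8}$)
$C = - \frac{43}{2}$ ($C = \left(\frac{1}{8} - \frac{3}{8}\right) \left(-106\right) - 48 = \left(- \frac{1}{4}\right) \left(-106\right) - 48 = \frac{53}{2} - 48 = - \frac{43}{2} \approx -21.5$)
$\frac{C + r{\left(-176,-148 \right)}}{27869 + 36216} = \frac{- \frac{43}{2} + 160}{27869 + 36216} = \frac{277}{2 \cdot 64085} = \frac{277}{2} \cdot \frac{1}{64085} = \frac{277}{128170}$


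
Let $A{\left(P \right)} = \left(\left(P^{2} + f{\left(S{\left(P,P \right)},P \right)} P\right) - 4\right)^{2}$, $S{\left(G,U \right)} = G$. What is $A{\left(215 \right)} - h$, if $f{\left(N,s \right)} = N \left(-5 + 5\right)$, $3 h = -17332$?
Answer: $\frac{6409159855}{3} \approx 2.1364 \cdot 10^{9}$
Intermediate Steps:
$h = - \frac{17332}{3}$ ($h = \frac{1}{3} \left(-17332\right) = - \frac{17332}{3} \approx -5777.3$)
$f{\left(N,s \right)} = 0$ ($f{\left(N,s \right)} = N 0 = 0$)
$A{\left(P \right)} = \left(-4 + P^{2}\right)^{2}$ ($A{\left(P \right)} = \left(\left(P^{2} + 0 P\right) - 4\right)^{2} = \left(\left(P^{2} + 0\right) - 4\right)^{2} = \left(P^{2} - 4\right)^{2} = \left(-4 + P^{2}\right)^{2}$)
$A{\left(215 \right)} - h = \left(-4 + 215^{2}\right)^{2} - - \frac{17332}{3} = \left(-4 + 46225\right)^{2} + \frac{17332}{3} = 46221^{2} + \frac{17332}{3} = 2136380841 + \frac{17332}{3} = \frac{6409159855}{3}$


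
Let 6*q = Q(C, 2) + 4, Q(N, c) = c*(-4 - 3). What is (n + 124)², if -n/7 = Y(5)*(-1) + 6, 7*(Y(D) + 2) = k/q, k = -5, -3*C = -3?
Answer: 5041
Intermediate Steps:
C = 1 (C = -⅓*(-3) = 1)
Q(N, c) = -7*c (Q(N, c) = c*(-7) = -7*c)
q = -5/3 (q = (-7*2 + 4)/6 = (-14 + 4)/6 = (⅙)*(-10) = -5/3 ≈ -1.6667)
Y(D) = -11/7 (Y(D) = -2 + (-5/(-5/3))/7 = -2 + (-5*(-⅗))/7 = -2 + (⅐)*3 = -2 + 3/7 = -11/7)
n = -53 (n = -7*(-11/7*(-1) + 6) = -7*(11/7 + 6) = -7*53/7 = -53)
(n + 124)² = (-53 + 124)² = 71² = 5041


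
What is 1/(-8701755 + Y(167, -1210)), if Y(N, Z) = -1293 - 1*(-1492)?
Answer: -1/8701556 ≈ -1.1492e-7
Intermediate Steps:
Y(N, Z) = 199 (Y(N, Z) = -1293 + 1492 = 199)
1/(-8701755 + Y(167, -1210)) = 1/(-8701755 + 199) = 1/(-8701556) = -1/8701556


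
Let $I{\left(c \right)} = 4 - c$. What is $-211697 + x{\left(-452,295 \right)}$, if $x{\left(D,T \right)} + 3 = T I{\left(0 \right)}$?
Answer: $-210520$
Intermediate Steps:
$x{\left(D,T \right)} = -3 + 4 T$ ($x{\left(D,T \right)} = -3 + T \left(4 - 0\right) = -3 + T \left(4 + 0\right) = -3 + T 4 = -3 + 4 T$)
$-211697 + x{\left(-452,295 \right)} = -211697 + \left(-3 + 4 \cdot 295\right) = -211697 + \left(-3 + 1180\right) = -211697 + 1177 = -210520$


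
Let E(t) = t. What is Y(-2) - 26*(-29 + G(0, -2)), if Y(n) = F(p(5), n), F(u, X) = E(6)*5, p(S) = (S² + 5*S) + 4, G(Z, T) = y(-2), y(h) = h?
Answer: 836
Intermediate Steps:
G(Z, T) = -2
p(S) = 4 + S² + 5*S
F(u, X) = 30 (F(u, X) = 6*5 = 30)
Y(n) = 30
Y(-2) - 26*(-29 + G(0, -2)) = 30 - 26*(-29 - 2) = 30 - 26*(-31) = 30 - 1*(-806) = 30 + 806 = 836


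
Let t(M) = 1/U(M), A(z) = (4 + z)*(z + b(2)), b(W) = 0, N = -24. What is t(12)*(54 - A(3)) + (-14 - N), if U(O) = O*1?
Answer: 51/4 ≈ 12.750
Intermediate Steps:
A(z) = z*(4 + z) (A(z) = (4 + z)*(z + 0) = (4 + z)*z = z*(4 + z))
U(O) = O
t(M) = 1/M
t(12)*(54 - A(3)) + (-14 - N) = (54 - 3*(4 + 3))/12 + (-14 - 1*(-24)) = (54 - 3*7)/12 + (-14 + 24) = (54 - 1*21)/12 + 10 = (54 - 21)/12 + 10 = (1/12)*33 + 10 = 11/4 + 10 = 51/4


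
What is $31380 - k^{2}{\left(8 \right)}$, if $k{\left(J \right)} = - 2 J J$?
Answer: $14996$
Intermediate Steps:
$k{\left(J \right)} = - 2 J^{2}$
$31380 - k^{2}{\left(8 \right)} = 31380 - \left(- 2 \cdot 8^{2}\right)^{2} = 31380 - \left(\left(-2\right) 64\right)^{2} = 31380 - \left(-128\right)^{2} = 31380 - 16384 = 14996$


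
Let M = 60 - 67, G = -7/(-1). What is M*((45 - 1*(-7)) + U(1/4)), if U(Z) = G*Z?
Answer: -1505/4 ≈ -376.25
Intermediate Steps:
G = 7 (G = -7*(-1) = 7)
M = -7
U(Z) = 7*Z
M*((45 - 1*(-7)) + U(1/4)) = -7*((45 - 1*(-7)) + 7/4) = -7*((45 + 7) + 7*(¼)) = -7*(52 + 7/4) = -7*215/4 = -1505/4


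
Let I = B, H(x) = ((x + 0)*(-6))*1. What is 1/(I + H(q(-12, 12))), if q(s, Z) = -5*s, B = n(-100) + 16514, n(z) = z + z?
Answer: 1/15954 ≈ 6.2680e-5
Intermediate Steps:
n(z) = 2*z
B = 16314 (B = 2*(-100) + 16514 = -200 + 16514 = 16314)
H(x) = -6*x (H(x) = (x*(-6))*1 = -6*x*1 = -6*x)
I = 16314
1/(I + H(q(-12, 12))) = 1/(16314 - (-30)*(-12)) = 1/(16314 - 6*60) = 1/(16314 - 360) = 1/15954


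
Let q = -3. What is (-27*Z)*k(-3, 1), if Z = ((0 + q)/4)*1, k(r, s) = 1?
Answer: 81/4 ≈ 20.250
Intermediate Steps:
Z = -¾ (Z = ((0 - 3)/4)*1 = -3*¼*1 = -¾*1 = -¾ ≈ -0.75000)
(-27*Z)*k(-3, 1) = -27*(-¾)*1 = (81/4)*1 = 81/4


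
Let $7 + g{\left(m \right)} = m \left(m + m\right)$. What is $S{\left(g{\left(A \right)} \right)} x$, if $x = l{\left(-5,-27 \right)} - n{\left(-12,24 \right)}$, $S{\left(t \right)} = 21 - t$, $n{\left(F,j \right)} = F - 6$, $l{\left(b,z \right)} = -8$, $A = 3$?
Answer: $100$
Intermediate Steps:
$g{\left(m \right)} = -7 + 2 m^{2}$ ($g{\left(m \right)} = -7 + m \left(m + m\right) = -7 + m 2 m = -7 + 2 m^{2}$)
$n{\left(F,j \right)} = -6 + F$
$x = 10$ ($x = -8 - \left(-6 - 12\right) = -8 - -18 = -8 + 18 = 10$)
$S{\left(g{\left(A \right)} \right)} x = \left(21 - \left(-7 + 2 \cdot 3^{2}\right)\right) 10 = \left(21 - \left(-7 + 2 \cdot 9\right)\right) 10 = \left(21 - \left(-7 + 18\right)\right) 10 = \left(21 - 11\right) 10 = 10 \cdot 10 = 100$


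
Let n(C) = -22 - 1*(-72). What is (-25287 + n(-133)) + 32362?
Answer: 7125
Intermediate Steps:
n(C) = 50 (n(C) = -22 + 72 = 50)
(-25287 + n(-133)) + 32362 = (-25287 + 50) + 32362 = -25237 + 32362 = 7125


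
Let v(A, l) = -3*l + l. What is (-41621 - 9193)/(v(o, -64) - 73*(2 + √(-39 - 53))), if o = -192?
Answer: 228663/122648 - 1854711*I*√23/122648 ≈ 1.8644 - 72.524*I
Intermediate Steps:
v(A, l) = -2*l
(-41621 - 9193)/(v(o, -64) - 73*(2 + √(-39 - 53))) = (-41621 - 9193)/(-2*(-64) - 73*(2 + √(-39 - 53))) = -50814/(128 - 73*(2 + √(-92))) = -50814/(128 - 73*(2 + 2*I*√23)) = -50814/(128 + (-146 - 146*I*√23)) = -50814/(-18 - 146*I*√23)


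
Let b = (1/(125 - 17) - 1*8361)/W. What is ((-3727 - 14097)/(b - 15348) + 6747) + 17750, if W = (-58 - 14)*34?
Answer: 99385676594981/4056862645 ≈ 24498.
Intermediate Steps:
W = -2448 (W = -72*34 = -2448)
b = 902987/264384 (b = (1/(125 - 17) - 1*8361)/(-2448) = (1/108 - 8361)*(-1/2448) = -902987/108*(-1/2448) = 902987/264384 ≈ 3.4154)
((-3727 - 14097)/(b - 15348) + 6747) + 17750 = ((-3727 - 14097)/(902987/264384 - 15348) + 6747) + 17750 = (-17824/(-4056862645/264384) + 6747) + 17750 = (-17824*(-264384/4056862645) + 6747) + 17750 = (4712380416/4056862645 + 6747) + 17750 = 27376364646231/4056862645 + 17750 = 99385676594981/4056862645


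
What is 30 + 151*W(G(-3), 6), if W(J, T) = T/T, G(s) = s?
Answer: 181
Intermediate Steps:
W(J, T) = 1
30 + 151*W(G(-3), 6) = 30 + 151*1 = 30 + 151 = 181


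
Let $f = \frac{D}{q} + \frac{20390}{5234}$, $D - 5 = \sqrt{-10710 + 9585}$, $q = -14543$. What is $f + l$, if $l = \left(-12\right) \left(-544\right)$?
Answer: $\frac{248597607168}{38059031} - \frac{15 i \sqrt{5}}{14543} \approx 6531.9 - 0.0023063 i$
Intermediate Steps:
$D = 5 + 15 i \sqrt{5}$ ($D = 5 + \sqrt{-10710 + 9585} = 5 + \sqrt{-1125} = 5 + 15 i \sqrt{5} \approx 5.0 + 33.541 i$)
$f = \frac{148252800}{38059031} - \frac{15 i \sqrt{5}}{14543}$ ($f = \frac{5 + 15 i \sqrt{5}}{-14543} + \frac{20390}{5234} = \left(5 + 15 i \sqrt{5}\right) \left(- \frac{1}{14543}\right) + 20390 \cdot \frac{1}{5234} = \left(- \frac{5}{14543} - \frac{15 i \sqrt{5}}{14543}\right) + \frac{10195}{2617} = \frac{148252800}{38059031} - \frac{15 i \sqrt{5}}{14543} \approx 3.8953 - 0.0023063 i$)
$l = 6528$
$f + l = \left(\frac{148252800}{38059031} - \frac{15 i \sqrt{5}}{14543}\right) + 6528 = \frac{248597607168}{38059031} - \frac{15 i \sqrt{5}}{14543}$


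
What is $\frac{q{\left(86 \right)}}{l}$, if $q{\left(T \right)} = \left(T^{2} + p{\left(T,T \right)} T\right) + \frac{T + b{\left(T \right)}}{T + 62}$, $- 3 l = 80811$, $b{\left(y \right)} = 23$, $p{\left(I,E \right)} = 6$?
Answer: $- \frac{1171085}{3986676} \approx -0.29375$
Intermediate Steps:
$l = -26937$ ($l = \left(- \frac{1}{3}\right) 80811 = -26937$)
$q{\left(T \right)} = T^{2} + 6 T + \frac{23 + T}{62 + T}$ ($q{\left(T \right)} = \left(T^{2} + 6 T\right) + \frac{T + 23}{T + 62} = \left(T^{2} + 6 T\right) + \frac{23 + T}{62 + T} = T^{2} + 6 T + \frac{23 + T}{62 + T}$)
$\frac{q{\left(86 \right)}}{l} = \frac{\frac{1}{62 + 86} \left(23 + 86^{3} + 68 \cdot 86^{2} + 373 \cdot 86\right)}{-26937} = \frac{23 + 636056 + 68 \cdot 7396 + 32078}{148} \left(- \frac{1}{26937}\right) = \frac{23 + 636056 + 502928 + 32078}{148} \left(- \frac{1}{26937}\right) = \frac{1}{148} \cdot 1171085 \left(- \frac{1}{26937}\right) = \frac{1171085}{148} \left(- \frac{1}{26937}\right) = - \frac{1171085}{3986676}$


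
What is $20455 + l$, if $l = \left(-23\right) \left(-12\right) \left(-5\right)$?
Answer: $19075$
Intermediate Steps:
$l = -1380$ ($l = 276 \left(-5\right) = -1380$)
$20455 + l = 20455 - 1380 = 19075$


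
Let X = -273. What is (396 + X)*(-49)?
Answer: -6027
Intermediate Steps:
(396 + X)*(-49) = (396 - 273)*(-49) = 123*(-49) = -6027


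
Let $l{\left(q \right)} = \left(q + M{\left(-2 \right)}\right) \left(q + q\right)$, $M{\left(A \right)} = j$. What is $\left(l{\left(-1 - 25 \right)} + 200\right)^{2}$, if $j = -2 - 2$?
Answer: $3097600$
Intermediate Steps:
$j = -4$ ($j = -2 - 2 = -4$)
$M{\left(A \right)} = -4$
$l{\left(q \right)} = 2 q \left(-4 + q\right)$ ($l{\left(q \right)} = \left(q - 4\right) \left(q + q\right) = \left(-4 + q\right) 2 q = 2 q \left(-4 + q\right)$)
$\left(l{\left(-1 - 25 \right)} + 200\right)^{2} = \left(2 \left(-1 - 25\right) \left(-4 - 26\right) + 200\right)^{2} = \left(2 \left(-26\right) \left(-4 - 26\right) + 200\right)^{2} = \left(2 \left(-26\right) \left(-30\right) + 200\right)^{2} = \left(1560 + 200\right)^{2} = 1760^{2} = 3097600$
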